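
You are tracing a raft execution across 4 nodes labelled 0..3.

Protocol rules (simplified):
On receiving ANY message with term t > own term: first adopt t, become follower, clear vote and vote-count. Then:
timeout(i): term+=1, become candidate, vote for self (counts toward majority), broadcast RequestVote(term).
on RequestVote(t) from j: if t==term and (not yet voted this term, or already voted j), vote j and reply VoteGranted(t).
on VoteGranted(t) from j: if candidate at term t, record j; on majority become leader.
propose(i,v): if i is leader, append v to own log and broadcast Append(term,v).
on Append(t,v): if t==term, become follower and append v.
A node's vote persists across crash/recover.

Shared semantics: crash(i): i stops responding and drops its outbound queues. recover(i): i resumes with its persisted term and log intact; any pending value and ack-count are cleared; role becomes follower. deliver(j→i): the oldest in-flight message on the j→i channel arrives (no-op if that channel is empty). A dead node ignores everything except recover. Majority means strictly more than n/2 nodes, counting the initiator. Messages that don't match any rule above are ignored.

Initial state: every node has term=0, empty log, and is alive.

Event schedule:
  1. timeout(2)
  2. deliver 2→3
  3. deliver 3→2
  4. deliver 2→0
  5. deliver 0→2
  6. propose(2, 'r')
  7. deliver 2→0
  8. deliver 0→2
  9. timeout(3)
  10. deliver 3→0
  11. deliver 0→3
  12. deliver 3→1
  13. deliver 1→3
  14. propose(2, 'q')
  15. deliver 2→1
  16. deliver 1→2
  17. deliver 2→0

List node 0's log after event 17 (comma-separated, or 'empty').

[1] timeout(2) → N2(cand t1 [-])
[2] deliver 2→3 → N3(foll t1 [-])
[3] deliver 3→2 → ∅
[4] deliver 2→0 → N0(foll t1 [-])
[5] deliver 0→2 → N2(lead t1 [-])
[6] propose(2,'r') → N2(lead t1 [r])
[7] deliver 2→0 → N0(foll t1 [r])
[8] deliver 0→2 → ∅
[9] timeout(3) → N3(cand t2 [-])
[10] deliver 3→0 → N0(foll t2 [r])
[11] deliver 0→3 → ∅
[12] deliver 3→1 → N1(foll t2 [-])
[13] deliver 1→3 → N3(lead t2 [-])
[14] propose(2,'q') → N2(lead t1 [r,q])
[15] deliver 2→1 → ∅
[16] deliver 1→2 → ∅
[17] deliver 2→0 → ∅

r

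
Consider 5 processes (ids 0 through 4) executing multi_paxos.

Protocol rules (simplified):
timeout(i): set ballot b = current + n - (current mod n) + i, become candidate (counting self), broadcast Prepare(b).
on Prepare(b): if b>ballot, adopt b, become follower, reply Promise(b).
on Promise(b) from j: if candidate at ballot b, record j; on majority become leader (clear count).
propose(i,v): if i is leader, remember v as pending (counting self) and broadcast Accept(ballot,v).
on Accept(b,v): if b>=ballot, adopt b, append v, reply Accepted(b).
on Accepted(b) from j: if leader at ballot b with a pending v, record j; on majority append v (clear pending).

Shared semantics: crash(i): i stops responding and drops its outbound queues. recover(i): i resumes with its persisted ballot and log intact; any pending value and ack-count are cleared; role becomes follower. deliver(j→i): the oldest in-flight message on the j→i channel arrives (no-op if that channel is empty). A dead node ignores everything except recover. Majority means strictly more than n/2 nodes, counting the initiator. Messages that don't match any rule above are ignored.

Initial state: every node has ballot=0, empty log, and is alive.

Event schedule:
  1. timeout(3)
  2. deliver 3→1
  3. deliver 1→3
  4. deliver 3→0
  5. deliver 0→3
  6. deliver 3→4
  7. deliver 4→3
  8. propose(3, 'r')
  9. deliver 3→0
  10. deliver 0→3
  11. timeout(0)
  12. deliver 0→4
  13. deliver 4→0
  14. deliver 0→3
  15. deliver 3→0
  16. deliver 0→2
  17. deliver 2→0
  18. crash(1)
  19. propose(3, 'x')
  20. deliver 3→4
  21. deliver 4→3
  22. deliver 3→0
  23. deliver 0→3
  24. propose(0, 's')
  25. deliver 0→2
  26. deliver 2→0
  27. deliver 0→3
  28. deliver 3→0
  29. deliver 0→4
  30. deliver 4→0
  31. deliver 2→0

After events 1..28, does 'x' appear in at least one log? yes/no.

no

1. timeout(3):  <3:cand b8 ->
2. deliver 3→1:  <1:foll b8 ->
3. deliver 1→3:  nop
4. deliver 3→0:  <0:foll b8 ->
5. deliver 0→3:  <3:lead b8 ->
6. deliver 3→4:  <4:foll b8 ->
7. deliver 4→3:  nop
8. propose(3,'r'):  nop
9. deliver 3→0:  <0:foll b8 r>
10. deliver 0→3:  nop
11. timeout(0):  <0:cand b10 r>
12. deliver 0→4:  <4:foll b10 ->
13. deliver 4→0:  nop
14. deliver 0→3:  <3:foll b10 ->
15. deliver 3→0:  <0:lead b10 r>
16. deliver 0→2:  <2:foll b10 ->
17. deliver 2→0:  nop
18. crash(1):  <1:✗foll b8 ->
19. propose(3,'x'):  nop
20. deliver 3→4:  nop
21. deliver 4→3:  nop
22. deliver 3→0:  nop
23. deliver 0→3:  nop
24. propose(0,'s'):  nop
25. deliver 0→2:  <2:foll b10 s>
26. deliver 2→0:  nop
27. deliver 0→3:  <3:foll b10 s>
28. deliver 3→0:  <0:lead b10 r,s>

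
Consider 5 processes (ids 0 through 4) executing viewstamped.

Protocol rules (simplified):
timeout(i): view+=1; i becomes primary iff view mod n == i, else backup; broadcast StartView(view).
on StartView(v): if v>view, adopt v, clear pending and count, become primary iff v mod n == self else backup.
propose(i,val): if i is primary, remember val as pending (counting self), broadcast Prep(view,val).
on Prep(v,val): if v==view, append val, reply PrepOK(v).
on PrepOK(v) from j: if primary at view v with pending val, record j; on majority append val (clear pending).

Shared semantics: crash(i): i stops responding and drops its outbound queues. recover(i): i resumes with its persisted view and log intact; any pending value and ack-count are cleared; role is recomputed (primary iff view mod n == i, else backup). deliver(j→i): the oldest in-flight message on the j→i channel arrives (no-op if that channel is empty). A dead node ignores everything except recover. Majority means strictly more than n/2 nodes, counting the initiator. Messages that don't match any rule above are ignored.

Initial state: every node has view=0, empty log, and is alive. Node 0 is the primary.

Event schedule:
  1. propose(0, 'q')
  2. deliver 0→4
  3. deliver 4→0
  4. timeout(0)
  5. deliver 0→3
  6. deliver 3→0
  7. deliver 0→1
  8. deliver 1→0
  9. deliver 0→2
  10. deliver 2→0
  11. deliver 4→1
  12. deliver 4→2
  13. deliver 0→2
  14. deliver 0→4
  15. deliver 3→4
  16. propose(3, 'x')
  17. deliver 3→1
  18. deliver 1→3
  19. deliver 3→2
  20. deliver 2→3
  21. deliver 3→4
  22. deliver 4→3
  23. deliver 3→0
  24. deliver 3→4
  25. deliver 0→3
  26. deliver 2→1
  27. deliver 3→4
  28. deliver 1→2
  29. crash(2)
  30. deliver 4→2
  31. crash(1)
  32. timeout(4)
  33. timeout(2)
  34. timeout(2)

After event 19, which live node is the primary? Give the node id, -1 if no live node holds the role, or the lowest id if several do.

after 1 — propose(0,'q'): ·
after 2 — deliver 0→4: n4:back/v0/[q]
after 3 — deliver 4→0: ·
after 4 — timeout(0): n0:back/v1/[-]
after 5 — deliver 0→3: n3:back/v0/[q]
after 6 — deliver 3→0: ·
after 7 — deliver 0→1: n1:back/v0/[q]
after 8 — deliver 1→0: ·
after 9 — deliver 0→2: n2:back/v0/[q]
after 10 — deliver 2→0: ·
after 11 — deliver 4→1: ·
after 12 — deliver 4→2: ·
after 13 — deliver 0→2: n2:back/v1/[q]
after 14 — deliver 0→4: n4:back/v1/[q]
after 15 — deliver 3→4: ·
after 16 — propose(3,'x'): ·
after 17 — deliver 3→1: ·
after 18 — deliver 1→3: ·
after 19 — deliver 3→2: ·

-1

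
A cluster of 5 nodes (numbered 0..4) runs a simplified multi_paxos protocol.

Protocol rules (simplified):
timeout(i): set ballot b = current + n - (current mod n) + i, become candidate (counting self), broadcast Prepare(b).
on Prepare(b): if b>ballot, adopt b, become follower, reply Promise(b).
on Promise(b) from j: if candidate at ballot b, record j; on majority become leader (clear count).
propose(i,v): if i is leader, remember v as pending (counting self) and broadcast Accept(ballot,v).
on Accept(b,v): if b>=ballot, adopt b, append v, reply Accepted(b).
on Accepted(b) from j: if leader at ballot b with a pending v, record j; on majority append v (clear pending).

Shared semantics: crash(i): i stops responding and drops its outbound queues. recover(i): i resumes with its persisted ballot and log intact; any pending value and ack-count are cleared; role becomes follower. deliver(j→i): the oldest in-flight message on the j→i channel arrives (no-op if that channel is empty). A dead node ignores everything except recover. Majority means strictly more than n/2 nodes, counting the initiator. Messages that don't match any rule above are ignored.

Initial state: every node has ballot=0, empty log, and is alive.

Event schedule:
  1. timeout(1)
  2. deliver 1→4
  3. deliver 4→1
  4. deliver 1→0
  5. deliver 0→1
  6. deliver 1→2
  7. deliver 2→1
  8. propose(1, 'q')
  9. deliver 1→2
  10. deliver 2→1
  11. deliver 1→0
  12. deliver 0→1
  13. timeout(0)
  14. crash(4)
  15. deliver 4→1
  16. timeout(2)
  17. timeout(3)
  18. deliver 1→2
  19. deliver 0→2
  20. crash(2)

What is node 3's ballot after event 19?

8

[1] timeout(1) → N1(cand b6 [-])
[2] deliver 1→4 → N4(foll b6 [-])
[3] deliver 4→1 → ∅
[4] deliver 1→0 → N0(foll b6 [-])
[5] deliver 0→1 → N1(lead b6 [-])
[6] deliver 1→2 → N2(foll b6 [-])
[7] deliver 2→1 → ∅
[8] propose(1,'q') → ∅
[9] deliver 1→2 → N2(foll b6 [q])
[10] deliver 2→1 → ∅
[11] deliver 1→0 → N0(foll b6 [q])
[12] deliver 0→1 → N1(lead b6 [q])
[13] timeout(0) → N0(cand b10 [q])
[14] crash(4) → N4(✗foll b6 [-])
[15] deliver 4→1 → ∅
[16] timeout(2) → N2(cand b12 [q])
[17] timeout(3) → N3(cand b8 [-])
[18] deliver 1→2 → ∅
[19] deliver 0→2 → ∅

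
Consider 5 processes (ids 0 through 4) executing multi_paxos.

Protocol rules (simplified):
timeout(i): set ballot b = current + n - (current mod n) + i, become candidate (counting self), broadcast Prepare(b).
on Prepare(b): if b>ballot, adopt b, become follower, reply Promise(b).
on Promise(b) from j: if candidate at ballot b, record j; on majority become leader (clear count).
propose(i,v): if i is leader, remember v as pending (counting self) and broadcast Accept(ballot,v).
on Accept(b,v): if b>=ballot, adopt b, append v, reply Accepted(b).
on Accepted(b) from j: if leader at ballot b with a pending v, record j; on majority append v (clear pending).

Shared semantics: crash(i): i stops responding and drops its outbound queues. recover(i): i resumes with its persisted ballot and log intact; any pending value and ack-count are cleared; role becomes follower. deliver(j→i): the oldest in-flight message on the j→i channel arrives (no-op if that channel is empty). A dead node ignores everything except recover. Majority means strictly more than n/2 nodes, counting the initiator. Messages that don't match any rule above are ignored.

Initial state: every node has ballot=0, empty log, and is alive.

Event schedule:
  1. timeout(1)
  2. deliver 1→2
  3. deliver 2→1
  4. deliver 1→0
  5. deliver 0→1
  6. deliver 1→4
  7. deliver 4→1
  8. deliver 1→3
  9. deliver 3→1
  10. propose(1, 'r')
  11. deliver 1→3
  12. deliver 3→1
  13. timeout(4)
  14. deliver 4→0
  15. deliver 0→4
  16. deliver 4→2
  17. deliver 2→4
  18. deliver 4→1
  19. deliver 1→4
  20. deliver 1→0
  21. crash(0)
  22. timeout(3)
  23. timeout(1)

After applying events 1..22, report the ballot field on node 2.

1. timeout(1):  <1:cand b6 ->
2. deliver 1→2:  <2:foll b6 ->
3. deliver 2→1:  nop
4. deliver 1→0:  <0:foll b6 ->
5. deliver 0→1:  <1:lead b6 ->
6. deliver 1→4:  <4:foll b6 ->
7. deliver 4→1:  nop
8. deliver 1→3:  <3:foll b6 ->
9. deliver 3→1:  nop
10. propose(1,'r'):  nop
11. deliver 1→3:  <3:foll b6 r>
12. deliver 3→1:  nop
13. timeout(4):  <4:cand b14 ->
14. deliver 4→0:  <0:foll b14 ->
15. deliver 0→4:  nop
16. deliver 4→2:  <2:foll b14 ->
17. deliver 2→4:  <4:lead b14 ->
18. deliver 4→1:  <1:foll b14 ->
19. deliver 1→4:  nop
20. deliver 1→0:  nop
21. crash(0):  <0:✗foll b14 ->
22. timeout(3):  <3:cand b13 r>

14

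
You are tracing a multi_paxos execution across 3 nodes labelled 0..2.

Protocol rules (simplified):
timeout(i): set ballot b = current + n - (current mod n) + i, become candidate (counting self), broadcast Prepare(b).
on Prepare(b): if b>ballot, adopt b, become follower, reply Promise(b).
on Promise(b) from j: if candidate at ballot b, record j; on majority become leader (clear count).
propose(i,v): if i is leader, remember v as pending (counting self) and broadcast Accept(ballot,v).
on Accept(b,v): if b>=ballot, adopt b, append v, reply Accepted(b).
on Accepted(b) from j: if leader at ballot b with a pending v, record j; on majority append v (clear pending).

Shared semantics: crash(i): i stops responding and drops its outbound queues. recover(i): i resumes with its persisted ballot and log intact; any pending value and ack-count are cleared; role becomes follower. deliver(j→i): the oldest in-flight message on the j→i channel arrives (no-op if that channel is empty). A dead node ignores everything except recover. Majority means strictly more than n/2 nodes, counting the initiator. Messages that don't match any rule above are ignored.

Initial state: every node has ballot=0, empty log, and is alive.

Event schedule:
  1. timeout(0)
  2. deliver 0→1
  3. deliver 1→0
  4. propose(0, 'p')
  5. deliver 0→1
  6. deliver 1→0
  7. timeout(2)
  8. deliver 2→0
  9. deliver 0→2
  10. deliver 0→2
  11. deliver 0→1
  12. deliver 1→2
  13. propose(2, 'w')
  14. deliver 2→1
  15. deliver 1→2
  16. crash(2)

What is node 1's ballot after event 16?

e1 timeout(0): 0[cand,b=3,-]
e2 deliver 0→1: 1[foll,b=3,-]
e3 deliver 1→0: 0[lead,b=3,-]
e4 propose(0,'p'): ·
e5 deliver 0→1: 1[foll,b=3,p]
e6 deliver 1→0: 0[lead,b=3,p]
e7 timeout(2): 2[cand,b=5,-]
e8 deliver 2→0: 0[foll,b=5,p]
e9 deliver 0→2: ·
e10 deliver 0→2: ·
e11 deliver 0→1: ·
e12 deliver 1→2: ·
e13 propose(2,'w'): ·
e14 deliver 2→1: 1[foll,b=5,p]
e15 deliver 1→2: 2[lead,b=5,-]
e16 crash(2): 2[✗lead,b=5,-]

5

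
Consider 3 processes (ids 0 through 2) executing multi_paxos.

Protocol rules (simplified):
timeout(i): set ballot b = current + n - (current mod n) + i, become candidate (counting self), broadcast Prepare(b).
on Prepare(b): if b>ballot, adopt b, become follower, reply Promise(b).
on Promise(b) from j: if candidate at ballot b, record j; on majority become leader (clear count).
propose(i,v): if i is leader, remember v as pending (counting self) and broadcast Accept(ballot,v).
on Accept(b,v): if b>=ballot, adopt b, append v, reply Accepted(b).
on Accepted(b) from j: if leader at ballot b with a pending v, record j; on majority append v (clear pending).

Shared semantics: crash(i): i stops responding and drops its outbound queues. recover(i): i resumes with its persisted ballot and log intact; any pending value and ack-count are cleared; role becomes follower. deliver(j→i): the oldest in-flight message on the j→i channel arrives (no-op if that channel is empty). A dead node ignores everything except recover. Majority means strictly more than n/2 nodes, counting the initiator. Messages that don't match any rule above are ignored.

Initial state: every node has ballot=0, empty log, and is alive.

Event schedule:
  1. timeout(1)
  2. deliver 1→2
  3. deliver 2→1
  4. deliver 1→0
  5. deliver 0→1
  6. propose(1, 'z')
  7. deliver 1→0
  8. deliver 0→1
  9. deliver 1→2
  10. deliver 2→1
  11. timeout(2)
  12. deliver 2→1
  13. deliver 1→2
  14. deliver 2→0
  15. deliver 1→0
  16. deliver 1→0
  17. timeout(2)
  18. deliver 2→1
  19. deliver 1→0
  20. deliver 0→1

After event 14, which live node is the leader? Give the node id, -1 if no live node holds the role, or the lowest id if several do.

[1] timeout(1) → N1(cand b4 [-])
[2] deliver 1→2 → N2(foll b4 [-])
[3] deliver 2→1 → N1(lead b4 [-])
[4] deliver 1→0 → N0(foll b4 [-])
[5] deliver 0→1 → ∅
[6] propose(1,'z') → ∅
[7] deliver 1→0 → N0(foll b4 [z])
[8] deliver 0→1 → N1(lead b4 [z])
[9] deliver 1→2 → N2(foll b4 [z])
[10] deliver 2→1 → ∅
[11] timeout(2) → N2(cand b8 [z])
[12] deliver 2→1 → N1(foll b8 [z])
[13] deliver 1→2 → N2(lead b8 [z])
[14] deliver 2→0 → N0(foll b8 [z])

2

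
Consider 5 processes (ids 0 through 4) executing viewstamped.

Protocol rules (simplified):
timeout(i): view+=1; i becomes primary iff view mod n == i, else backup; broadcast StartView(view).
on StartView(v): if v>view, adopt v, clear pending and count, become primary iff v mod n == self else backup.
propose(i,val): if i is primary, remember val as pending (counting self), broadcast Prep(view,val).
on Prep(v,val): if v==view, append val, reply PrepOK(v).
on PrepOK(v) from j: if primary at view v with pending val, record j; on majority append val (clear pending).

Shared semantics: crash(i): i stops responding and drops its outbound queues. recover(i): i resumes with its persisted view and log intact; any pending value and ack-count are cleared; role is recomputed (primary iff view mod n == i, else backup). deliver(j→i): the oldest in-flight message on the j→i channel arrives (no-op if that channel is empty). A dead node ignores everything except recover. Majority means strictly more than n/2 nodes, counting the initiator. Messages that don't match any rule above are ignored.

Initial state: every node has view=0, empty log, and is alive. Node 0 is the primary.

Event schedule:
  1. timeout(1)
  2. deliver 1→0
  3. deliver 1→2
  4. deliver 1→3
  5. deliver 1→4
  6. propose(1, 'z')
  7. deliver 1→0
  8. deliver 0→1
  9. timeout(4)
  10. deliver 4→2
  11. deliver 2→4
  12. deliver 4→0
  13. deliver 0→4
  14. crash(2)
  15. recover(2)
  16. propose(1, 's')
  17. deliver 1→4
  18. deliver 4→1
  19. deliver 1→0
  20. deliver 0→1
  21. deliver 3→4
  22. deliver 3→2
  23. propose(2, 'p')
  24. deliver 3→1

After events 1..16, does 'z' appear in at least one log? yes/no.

yes

1. timeout(1):  <1:prim v1 ->
2. deliver 1→0:  <0:back v1 ->
3. deliver 1→2:  <2:back v1 ->
4. deliver 1→3:  <3:back v1 ->
5. deliver 1→4:  <4:back v1 ->
6. propose(1,'z'):  nop
7. deliver 1→0:  <0:back v1 z>
8. deliver 0→1:  nop
9. timeout(4):  <4:back v2 ->
10. deliver 4→2:  <2:prim v2 ->
11. deliver 2→4:  nop
12. deliver 4→0:  <0:back v2 z>
13. deliver 0→4:  nop
14. crash(2):  <2:✗prim v2 ->
15. recover(2):  <2:prim v2 ->
16. propose(1,'s'):  nop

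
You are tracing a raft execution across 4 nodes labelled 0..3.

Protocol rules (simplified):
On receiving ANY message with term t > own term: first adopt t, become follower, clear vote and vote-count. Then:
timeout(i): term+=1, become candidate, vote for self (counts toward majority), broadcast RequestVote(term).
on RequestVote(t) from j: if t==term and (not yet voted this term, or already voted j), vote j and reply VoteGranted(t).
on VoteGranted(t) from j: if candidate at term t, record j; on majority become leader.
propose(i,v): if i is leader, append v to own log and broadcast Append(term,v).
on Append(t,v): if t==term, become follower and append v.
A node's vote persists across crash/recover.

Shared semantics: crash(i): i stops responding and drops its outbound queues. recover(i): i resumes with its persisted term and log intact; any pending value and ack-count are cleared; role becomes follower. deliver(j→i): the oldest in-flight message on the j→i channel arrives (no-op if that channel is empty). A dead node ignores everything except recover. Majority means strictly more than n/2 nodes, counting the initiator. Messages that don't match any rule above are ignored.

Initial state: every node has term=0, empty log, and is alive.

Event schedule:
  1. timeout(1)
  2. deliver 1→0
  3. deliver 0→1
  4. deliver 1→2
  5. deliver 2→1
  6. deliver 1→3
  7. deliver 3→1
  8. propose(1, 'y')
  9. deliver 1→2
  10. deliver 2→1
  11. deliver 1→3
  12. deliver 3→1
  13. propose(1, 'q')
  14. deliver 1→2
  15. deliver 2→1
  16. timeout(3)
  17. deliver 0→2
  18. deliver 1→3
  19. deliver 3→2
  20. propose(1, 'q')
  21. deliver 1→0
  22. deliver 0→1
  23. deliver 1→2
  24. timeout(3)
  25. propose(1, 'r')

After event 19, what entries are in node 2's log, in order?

y,q

1. timeout(1):  <1:cand t1 ->
2. deliver 1→0:  <0:foll t1 ->
3. deliver 0→1:  nop
4. deliver 1→2:  <2:foll t1 ->
5. deliver 2→1:  <1:lead t1 ->
6. deliver 1→3:  <3:foll t1 ->
7. deliver 3→1:  nop
8. propose(1,'y'):  <1:lead t1 y>
9. deliver 1→2:  <2:foll t1 y>
10. deliver 2→1:  nop
11. deliver 1→3:  <3:foll t1 y>
12. deliver 3→1:  nop
13. propose(1,'q'):  <1:lead t1 y,q>
14. deliver 1→2:  <2:foll t1 y,q>
15. deliver 2→1:  nop
16. timeout(3):  <3:cand t2 y>
17. deliver 0→2:  nop
18. deliver 1→3:  nop
19. deliver 3→2:  <2:foll t2 y,q>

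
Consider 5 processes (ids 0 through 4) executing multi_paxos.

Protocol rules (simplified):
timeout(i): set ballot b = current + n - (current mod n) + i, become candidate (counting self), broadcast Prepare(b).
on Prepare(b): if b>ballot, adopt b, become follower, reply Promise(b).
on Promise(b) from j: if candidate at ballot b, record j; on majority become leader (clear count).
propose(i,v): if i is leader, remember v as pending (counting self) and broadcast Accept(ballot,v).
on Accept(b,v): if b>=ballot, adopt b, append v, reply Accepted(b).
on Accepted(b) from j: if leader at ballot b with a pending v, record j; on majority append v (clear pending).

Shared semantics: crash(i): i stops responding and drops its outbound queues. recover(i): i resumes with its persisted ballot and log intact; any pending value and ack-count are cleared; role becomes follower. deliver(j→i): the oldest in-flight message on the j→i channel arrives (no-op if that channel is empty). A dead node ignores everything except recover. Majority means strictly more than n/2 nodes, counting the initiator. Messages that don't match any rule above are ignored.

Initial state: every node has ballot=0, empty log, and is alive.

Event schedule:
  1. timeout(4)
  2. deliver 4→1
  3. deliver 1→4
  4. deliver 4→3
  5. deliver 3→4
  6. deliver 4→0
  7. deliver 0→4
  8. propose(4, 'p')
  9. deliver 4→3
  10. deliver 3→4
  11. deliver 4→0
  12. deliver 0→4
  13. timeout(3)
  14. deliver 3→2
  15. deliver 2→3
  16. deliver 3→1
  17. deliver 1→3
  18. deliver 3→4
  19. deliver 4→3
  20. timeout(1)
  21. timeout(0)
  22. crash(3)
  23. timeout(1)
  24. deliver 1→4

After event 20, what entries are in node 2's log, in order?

empty

step 1 timeout(4): 4={cand,b=9,log=-}
step 2 deliver 4→1: 1={foll,b=9,log=-}
step 3 deliver 1→4: —
step 4 deliver 4→3: 3={foll,b=9,log=-}
step 5 deliver 3→4: 4={lead,b=9,log=-}
step 6 deliver 4→0: 0={foll,b=9,log=-}
step 7 deliver 0→4: —
step 8 propose(4,'p'): —
step 9 deliver 4→3: 3={foll,b=9,log=p}
step 10 deliver 3→4: —
step 11 deliver 4→0: 0={foll,b=9,log=p}
step 12 deliver 0→4: 4={lead,b=9,log=p}
step 13 timeout(3): 3={cand,b=13,log=p}
step 14 deliver 3→2: 2={foll,b=13,log=-}
step 15 deliver 2→3: —
step 16 deliver 3→1: 1={foll,b=13,log=-}
step 17 deliver 1→3: 3={lead,b=13,log=p}
step 18 deliver 3→4: 4={foll,b=13,log=p}
step 19 deliver 4→3: —
step 20 timeout(1): 1={cand,b=16,log=-}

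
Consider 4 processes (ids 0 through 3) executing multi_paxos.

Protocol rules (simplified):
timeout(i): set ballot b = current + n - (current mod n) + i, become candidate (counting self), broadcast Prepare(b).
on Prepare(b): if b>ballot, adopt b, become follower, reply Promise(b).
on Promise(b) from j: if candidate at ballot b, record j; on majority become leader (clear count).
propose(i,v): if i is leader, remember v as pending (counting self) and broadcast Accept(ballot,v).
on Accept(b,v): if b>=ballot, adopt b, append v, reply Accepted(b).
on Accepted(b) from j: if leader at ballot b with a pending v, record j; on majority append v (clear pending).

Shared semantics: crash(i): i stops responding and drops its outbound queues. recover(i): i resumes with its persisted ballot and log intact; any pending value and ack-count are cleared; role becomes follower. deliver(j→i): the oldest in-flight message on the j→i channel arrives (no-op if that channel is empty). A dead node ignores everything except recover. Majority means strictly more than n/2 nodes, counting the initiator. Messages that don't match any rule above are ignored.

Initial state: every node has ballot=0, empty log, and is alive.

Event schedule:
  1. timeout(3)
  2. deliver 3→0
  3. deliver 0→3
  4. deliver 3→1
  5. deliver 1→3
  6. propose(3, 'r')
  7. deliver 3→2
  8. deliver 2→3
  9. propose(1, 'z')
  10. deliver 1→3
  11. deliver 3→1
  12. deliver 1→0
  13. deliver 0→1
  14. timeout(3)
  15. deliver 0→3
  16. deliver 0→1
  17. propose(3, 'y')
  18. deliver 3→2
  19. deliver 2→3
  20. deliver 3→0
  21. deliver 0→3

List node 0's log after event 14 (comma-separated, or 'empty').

empty

1. timeout(3):  <3:cand b7 ->
2. deliver 3→0:  <0:foll b7 ->
3. deliver 0→3:  nop
4. deliver 3→1:  <1:foll b7 ->
5. deliver 1→3:  <3:lead b7 ->
6. propose(3,'r'):  nop
7. deliver 3→2:  <2:foll b7 ->
8. deliver 2→3:  nop
9. propose(1,'z'):  nop
10. deliver 1→3:  nop
11. deliver 3→1:  <1:foll b7 r>
12. deliver 1→0:  nop
13. deliver 0→1:  nop
14. timeout(3):  <3:cand b11 ->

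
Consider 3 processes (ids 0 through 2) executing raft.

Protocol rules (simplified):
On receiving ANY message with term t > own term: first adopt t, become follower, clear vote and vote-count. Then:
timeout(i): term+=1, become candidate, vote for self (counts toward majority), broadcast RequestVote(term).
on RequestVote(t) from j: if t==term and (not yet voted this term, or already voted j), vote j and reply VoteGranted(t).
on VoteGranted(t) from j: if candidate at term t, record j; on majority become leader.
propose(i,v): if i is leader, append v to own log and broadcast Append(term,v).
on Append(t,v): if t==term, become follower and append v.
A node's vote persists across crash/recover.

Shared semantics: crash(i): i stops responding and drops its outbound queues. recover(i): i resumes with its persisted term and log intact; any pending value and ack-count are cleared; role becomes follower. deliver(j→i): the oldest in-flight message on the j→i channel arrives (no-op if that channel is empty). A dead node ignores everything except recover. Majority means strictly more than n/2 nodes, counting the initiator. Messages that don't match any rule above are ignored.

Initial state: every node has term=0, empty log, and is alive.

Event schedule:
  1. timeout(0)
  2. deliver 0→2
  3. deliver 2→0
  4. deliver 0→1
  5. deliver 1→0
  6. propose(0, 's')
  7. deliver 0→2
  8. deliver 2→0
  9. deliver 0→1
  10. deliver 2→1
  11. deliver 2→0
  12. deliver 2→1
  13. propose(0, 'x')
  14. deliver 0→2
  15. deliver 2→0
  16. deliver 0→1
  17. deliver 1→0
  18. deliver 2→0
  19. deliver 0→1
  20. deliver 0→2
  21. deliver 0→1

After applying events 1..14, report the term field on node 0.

after 1 — timeout(0): n0:cand/t1/[-]
after 2 — deliver 0→2: n2:foll/t1/[-]
after 3 — deliver 2→0: n0:lead/t1/[-]
after 4 — deliver 0→1: n1:foll/t1/[-]
after 5 — deliver 1→0: ·
after 6 — propose(0,'s'): n0:lead/t1/[s]
after 7 — deliver 0→2: n2:foll/t1/[s]
after 8 — deliver 2→0: ·
after 9 — deliver 0→1: n1:foll/t1/[s]
after 10 — deliver 2→1: ·
after 11 — deliver 2→0: ·
after 12 — deliver 2→1: ·
after 13 — propose(0,'x'): n0:lead/t1/[s,x]
after 14 — deliver 0→2: n2:foll/t1/[s,x]

1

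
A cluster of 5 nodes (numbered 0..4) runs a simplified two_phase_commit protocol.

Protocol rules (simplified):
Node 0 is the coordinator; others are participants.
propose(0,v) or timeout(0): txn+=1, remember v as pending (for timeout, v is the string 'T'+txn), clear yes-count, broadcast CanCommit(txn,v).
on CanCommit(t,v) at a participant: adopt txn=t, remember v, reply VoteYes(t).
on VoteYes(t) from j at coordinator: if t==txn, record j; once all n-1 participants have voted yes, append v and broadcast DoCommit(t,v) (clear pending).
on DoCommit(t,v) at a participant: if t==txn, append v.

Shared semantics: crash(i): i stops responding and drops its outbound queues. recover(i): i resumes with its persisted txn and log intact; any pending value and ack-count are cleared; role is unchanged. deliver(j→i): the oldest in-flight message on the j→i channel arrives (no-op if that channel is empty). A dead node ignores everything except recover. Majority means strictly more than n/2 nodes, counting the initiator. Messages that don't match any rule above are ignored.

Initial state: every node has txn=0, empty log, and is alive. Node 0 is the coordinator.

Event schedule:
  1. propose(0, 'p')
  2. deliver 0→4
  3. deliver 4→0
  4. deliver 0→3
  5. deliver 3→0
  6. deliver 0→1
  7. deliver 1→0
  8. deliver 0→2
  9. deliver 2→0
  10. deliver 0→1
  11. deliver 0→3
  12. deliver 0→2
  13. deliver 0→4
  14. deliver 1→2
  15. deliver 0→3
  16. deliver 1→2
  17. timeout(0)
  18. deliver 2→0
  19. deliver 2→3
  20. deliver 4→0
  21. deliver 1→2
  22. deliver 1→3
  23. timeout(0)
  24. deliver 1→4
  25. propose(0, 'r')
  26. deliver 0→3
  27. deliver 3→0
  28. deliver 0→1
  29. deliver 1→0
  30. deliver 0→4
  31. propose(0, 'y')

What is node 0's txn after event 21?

2

step 1 propose(0,'p'): 0={coor,t=1,log=-}
step 2 deliver 0→4: 4={part,t=1,log=-}
step 3 deliver 4→0: —
step 4 deliver 0→3: 3={part,t=1,log=-}
step 5 deliver 3→0: —
step 6 deliver 0→1: 1={part,t=1,log=-}
step 7 deliver 1→0: —
step 8 deliver 0→2: 2={part,t=1,log=-}
step 9 deliver 2→0: 0={coor,t=1,log=p}
step 10 deliver 0→1: 1={part,t=1,log=p}
step 11 deliver 0→3: 3={part,t=1,log=p}
step 12 deliver 0→2: 2={part,t=1,log=p}
step 13 deliver 0→4: 4={part,t=1,log=p}
step 14 deliver 1→2: —
step 15 deliver 0→3: —
step 16 deliver 1→2: —
step 17 timeout(0): 0={coor,t=2,log=p}
step 18 deliver 2→0: —
step 19 deliver 2→3: —
step 20 deliver 4→0: —
step 21 deliver 1→2: —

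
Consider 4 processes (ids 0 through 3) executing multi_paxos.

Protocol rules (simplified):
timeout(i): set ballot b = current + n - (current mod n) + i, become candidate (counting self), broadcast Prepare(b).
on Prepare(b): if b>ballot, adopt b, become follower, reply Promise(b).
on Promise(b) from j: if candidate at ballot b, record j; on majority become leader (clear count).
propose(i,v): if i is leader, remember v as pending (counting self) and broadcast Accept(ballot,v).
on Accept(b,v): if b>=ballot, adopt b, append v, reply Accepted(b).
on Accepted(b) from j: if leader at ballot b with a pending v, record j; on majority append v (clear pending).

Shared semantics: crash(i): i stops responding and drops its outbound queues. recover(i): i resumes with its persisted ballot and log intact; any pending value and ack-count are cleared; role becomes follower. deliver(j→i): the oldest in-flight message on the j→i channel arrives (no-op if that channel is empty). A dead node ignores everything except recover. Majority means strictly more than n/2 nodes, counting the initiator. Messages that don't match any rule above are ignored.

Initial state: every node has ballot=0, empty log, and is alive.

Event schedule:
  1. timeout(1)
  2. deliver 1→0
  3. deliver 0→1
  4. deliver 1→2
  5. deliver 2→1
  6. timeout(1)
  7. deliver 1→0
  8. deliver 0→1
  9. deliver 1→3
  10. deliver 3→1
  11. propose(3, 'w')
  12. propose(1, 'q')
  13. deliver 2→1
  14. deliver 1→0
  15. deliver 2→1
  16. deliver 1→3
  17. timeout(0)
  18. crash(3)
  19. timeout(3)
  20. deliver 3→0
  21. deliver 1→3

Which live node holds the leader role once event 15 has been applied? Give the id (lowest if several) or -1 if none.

-1

step 1 timeout(1): 1={cand,b=5,log=-}
step 2 deliver 1→0: 0={foll,b=5,log=-}
step 3 deliver 0→1: —
step 4 deliver 1→2: 2={foll,b=5,log=-}
step 5 deliver 2→1: 1={lead,b=5,log=-}
step 6 timeout(1): 1={cand,b=9,log=-}
step 7 deliver 1→0: 0={foll,b=9,log=-}
step 8 deliver 0→1: —
step 9 deliver 1→3: 3={foll,b=5,log=-}
step 10 deliver 3→1: —
step 11 propose(3,'w'): —
step 12 propose(1,'q'): —
step 13 deliver 2→1: —
step 14 deliver 1→0: —
step 15 deliver 2→1: —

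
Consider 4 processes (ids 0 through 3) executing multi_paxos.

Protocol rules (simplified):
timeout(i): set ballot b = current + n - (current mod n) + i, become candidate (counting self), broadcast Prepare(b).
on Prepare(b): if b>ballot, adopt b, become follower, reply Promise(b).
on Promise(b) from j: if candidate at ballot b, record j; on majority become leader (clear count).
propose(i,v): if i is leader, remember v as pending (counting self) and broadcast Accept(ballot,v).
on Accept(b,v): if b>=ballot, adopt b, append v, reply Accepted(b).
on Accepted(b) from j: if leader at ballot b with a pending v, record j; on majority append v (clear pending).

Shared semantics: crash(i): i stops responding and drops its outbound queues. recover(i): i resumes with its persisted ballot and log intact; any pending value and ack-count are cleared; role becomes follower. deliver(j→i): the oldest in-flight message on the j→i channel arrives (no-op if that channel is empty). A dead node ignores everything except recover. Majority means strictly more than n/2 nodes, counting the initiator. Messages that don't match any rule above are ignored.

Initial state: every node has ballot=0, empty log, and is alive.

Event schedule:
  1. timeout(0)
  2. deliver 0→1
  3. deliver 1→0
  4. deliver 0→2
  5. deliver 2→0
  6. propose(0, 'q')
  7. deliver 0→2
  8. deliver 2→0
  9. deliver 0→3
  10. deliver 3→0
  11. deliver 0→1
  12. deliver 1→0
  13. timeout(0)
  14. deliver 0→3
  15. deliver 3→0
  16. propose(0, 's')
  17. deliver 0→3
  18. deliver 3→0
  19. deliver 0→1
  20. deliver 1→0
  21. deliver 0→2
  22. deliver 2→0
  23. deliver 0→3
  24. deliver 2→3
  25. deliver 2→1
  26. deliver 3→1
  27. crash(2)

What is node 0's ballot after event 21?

8

1. timeout(0):  <0:cand b4 ->
2. deliver 0→1:  <1:foll b4 ->
3. deliver 1→0:  nop
4. deliver 0→2:  <2:foll b4 ->
5. deliver 2→0:  <0:lead b4 ->
6. propose(0,'q'):  nop
7. deliver 0→2:  <2:foll b4 q>
8. deliver 2→0:  nop
9. deliver 0→3:  <3:foll b4 ->
10. deliver 3→0:  nop
11. deliver 0→1:  <1:foll b4 q>
12. deliver 1→0:  <0:lead b4 q>
13. timeout(0):  <0:cand b8 q>
14. deliver 0→3:  <3:foll b4 q>
15. deliver 3→0:  nop
16. propose(0,'s'):  nop
17. deliver 0→3:  <3:foll b8 q>
18. deliver 3→0:  nop
19. deliver 0→1:  <1:foll b8 q>
20. deliver 1→0:  <0:lead b8 q>
21. deliver 0→2:  <2:foll b8 q>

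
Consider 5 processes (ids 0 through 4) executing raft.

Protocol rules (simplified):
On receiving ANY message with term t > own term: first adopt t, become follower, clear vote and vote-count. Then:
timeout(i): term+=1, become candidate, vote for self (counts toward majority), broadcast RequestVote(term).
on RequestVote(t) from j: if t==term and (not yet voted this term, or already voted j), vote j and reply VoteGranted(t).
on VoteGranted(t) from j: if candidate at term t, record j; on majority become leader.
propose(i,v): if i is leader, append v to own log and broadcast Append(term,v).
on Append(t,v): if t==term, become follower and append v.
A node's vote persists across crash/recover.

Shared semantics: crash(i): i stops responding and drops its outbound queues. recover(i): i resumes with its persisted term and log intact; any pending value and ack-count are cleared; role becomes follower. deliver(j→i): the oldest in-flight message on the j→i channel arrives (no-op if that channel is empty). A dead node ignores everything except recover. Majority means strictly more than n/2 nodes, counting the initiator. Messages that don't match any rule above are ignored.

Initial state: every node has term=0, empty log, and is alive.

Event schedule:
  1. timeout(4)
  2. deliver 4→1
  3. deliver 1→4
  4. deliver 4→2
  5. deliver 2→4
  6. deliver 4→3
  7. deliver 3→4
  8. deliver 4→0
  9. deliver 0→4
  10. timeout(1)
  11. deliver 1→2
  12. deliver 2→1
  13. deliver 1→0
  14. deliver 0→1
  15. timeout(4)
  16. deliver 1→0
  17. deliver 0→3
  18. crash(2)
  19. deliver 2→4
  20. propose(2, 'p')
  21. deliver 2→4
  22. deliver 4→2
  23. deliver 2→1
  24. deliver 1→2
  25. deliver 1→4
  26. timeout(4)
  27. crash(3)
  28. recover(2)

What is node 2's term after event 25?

step 1 timeout(4): 4={cand,t=1,log=-}
step 2 deliver 4→1: 1={foll,t=1,log=-}
step 3 deliver 1→4: —
step 4 deliver 4→2: 2={foll,t=1,log=-}
step 5 deliver 2→4: 4={lead,t=1,log=-}
step 6 deliver 4→3: 3={foll,t=1,log=-}
step 7 deliver 3→4: —
step 8 deliver 4→0: 0={foll,t=1,log=-}
step 9 deliver 0→4: —
step 10 timeout(1): 1={cand,t=2,log=-}
step 11 deliver 1→2: 2={foll,t=2,log=-}
step 12 deliver 2→1: —
step 13 deliver 1→0: 0={foll,t=2,log=-}
step 14 deliver 0→1: 1={lead,t=2,log=-}
step 15 timeout(4): 4={cand,t=2,log=-}
step 16 deliver 1→0: —
step 17 deliver 0→3: —
step 18 crash(2): 2={✗foll,t=2,log=-}
step 19 deliver 2→4: —
step 20 propose(2,'p'): —
step 21 deliver 2→4: —
step 22 deliver 4→2: —
step 23 deliver 2→1: —
step 24 deliver 1→2: —
step 25 deliver 1→4: —

2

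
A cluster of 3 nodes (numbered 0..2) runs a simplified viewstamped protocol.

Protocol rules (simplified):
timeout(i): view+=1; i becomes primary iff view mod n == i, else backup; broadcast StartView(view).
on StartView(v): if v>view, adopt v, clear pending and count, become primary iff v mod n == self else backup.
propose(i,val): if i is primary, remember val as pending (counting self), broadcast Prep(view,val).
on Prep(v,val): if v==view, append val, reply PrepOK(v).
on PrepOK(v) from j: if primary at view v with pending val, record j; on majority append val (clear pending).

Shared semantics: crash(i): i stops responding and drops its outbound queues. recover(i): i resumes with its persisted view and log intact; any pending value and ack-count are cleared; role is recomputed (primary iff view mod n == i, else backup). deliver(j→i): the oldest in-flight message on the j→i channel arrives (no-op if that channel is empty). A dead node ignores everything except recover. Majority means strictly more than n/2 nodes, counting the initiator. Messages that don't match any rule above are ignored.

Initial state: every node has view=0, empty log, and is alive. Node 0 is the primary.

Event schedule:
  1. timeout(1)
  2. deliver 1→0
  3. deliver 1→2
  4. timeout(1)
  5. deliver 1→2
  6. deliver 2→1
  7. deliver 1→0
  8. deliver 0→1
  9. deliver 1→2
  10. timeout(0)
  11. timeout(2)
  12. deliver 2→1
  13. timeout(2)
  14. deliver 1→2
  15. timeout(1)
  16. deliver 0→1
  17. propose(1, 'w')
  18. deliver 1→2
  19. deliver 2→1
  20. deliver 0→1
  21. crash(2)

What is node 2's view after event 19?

4

step 1 timeout(1): 1={prim,v=1,log=-}
step 2 deliver 1→0: 0={back,v=1,log=-}
step 3 deliver 1→2: 2={back,v=1,log=-}
step 4 timeout(1): 1={back,v=2,log=-}
step 5 deliver 1→2: 2={prim,v=2,log=-}
step 6 deliver 2→1: —
step 7 deliver 1→0: 0={back,v=2,log=-}
step 8 deliver 0→1: —
step 9 deliver 1→2: —
step 10 timeout(0): 0={prim,v=3,log=-}
step 11 timeout(2): 2={back,v=3,log=-}
step 12 deliver 2→1: 1={back,v=3,log=-}
step 13 timeout(2): 2={back,v=4,log=-}
step 14 deliver 1→2: —
step 15 timeout(1): 1={prim,v=4,log=-}
step 16 deliver 0→1: —
step 17 propose(1,'w'): —
step 18 deliver 1→2: —
step 19 deliver 2→1: —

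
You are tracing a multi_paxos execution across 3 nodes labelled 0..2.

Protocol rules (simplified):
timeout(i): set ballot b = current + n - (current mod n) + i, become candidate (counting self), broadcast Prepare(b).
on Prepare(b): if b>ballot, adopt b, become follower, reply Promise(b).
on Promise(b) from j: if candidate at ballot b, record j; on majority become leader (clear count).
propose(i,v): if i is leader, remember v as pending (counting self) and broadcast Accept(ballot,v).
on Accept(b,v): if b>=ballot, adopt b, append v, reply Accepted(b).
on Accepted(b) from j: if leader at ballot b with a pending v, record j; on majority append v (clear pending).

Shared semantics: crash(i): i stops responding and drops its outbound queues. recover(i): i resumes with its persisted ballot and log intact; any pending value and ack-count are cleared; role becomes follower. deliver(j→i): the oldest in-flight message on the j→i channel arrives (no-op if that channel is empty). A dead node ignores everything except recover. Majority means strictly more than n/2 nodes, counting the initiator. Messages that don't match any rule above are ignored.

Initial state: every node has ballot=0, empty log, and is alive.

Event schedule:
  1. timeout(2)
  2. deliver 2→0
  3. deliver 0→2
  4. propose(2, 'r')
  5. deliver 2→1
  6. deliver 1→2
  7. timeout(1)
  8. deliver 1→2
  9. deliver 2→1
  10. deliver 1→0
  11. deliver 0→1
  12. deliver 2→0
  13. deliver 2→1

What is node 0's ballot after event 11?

e1 timeout(2): 2[cand,b=5,-]
e2 deliver 2→0: 0[foll,b=5,-]
e3 deliver 0→2: 2[lead,b=5,-]
e4 propose(2,'r'): ·
e5 deliver 2→1: 1[foll,b=5,-]
e6 deliver 1→2: ·
e7 timeout(1): 1[cand,b=7,-]
e8 deliver 1→2: 2[foll,b=7,-]
e9 deliver 2→1: ·
e10 deliver 1→0: 0[foll,b=7,-]
e11 deliver 0→1: 1[lead,b=7,-]

7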